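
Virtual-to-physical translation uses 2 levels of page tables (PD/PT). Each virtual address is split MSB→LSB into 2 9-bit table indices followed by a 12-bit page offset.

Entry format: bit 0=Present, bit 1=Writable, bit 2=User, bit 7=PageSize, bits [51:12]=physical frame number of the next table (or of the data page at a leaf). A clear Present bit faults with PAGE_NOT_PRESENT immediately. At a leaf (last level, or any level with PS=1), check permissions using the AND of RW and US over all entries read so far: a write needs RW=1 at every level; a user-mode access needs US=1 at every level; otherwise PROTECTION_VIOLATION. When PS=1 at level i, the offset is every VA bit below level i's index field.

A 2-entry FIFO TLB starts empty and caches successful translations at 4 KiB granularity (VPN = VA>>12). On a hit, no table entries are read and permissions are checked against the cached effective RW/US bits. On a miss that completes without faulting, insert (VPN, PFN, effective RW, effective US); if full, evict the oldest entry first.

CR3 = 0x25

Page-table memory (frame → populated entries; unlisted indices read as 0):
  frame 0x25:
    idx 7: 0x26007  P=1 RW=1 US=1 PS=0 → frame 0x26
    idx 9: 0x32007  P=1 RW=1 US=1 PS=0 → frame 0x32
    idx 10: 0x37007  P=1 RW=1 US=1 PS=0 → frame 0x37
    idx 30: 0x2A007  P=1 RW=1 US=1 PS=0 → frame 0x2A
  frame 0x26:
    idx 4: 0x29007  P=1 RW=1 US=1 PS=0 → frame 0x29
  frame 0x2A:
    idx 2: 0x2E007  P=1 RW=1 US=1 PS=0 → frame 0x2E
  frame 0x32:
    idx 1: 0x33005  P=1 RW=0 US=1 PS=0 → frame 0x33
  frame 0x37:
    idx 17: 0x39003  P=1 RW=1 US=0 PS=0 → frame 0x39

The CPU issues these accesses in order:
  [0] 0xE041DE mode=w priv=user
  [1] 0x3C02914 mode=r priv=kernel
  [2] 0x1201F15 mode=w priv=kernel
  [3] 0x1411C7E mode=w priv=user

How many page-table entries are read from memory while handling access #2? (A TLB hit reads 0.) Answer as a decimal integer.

Per-access translation:
#0 VA=0xE041DE (w,user):
  lvl0: tbl 0x25, slot 7 ⇒ 0x26007 (P1/RW1/US1/PS0)
  lvl1: tbl 0x26, slot 4 ⇒ 0x29007 (P1/RW1/US1/PS0)
  ✓ 0x291DE  — 2 lookups
#1 VA=0x3C02914 (r,kernel):
  lvl0: tbl 0x25, slot 30 ⇒ 0x2A007 (P1/RW1/US1/PS0)
  lvl1: tbl 0x2A, slot 2 ⇒ 0x2E007 (P1/RW1/US1/PS0)
  ✓ 0x2E914  — 2 lookups
#2 VA=0x1201F15 (w,kernel):
  lvl0: tbl 0x25, slot 9 ⇒ 0x32007 (P1/RW1/US1/PS0)
  lvl1: tbl 0x32, slot 1 ⇒ 0x33005 (P1/RW0/US1/PS0)
  ✗ PROTECTION_VIOLATION  [2 reads]
#3 VA=0x1411C7E (w,user):
  lvl0: tbl 0x25, slot 10 ⇒ 0x37007 (P1/RW1/US1/PS0)
  lvl1: tbl 0x37, slot 17 ⇒ 0x39003 (P1/RW1/US0/PS0)
  ✗ PROTECTION_VIOLATION  [2 reads]

Entries read for #2: 2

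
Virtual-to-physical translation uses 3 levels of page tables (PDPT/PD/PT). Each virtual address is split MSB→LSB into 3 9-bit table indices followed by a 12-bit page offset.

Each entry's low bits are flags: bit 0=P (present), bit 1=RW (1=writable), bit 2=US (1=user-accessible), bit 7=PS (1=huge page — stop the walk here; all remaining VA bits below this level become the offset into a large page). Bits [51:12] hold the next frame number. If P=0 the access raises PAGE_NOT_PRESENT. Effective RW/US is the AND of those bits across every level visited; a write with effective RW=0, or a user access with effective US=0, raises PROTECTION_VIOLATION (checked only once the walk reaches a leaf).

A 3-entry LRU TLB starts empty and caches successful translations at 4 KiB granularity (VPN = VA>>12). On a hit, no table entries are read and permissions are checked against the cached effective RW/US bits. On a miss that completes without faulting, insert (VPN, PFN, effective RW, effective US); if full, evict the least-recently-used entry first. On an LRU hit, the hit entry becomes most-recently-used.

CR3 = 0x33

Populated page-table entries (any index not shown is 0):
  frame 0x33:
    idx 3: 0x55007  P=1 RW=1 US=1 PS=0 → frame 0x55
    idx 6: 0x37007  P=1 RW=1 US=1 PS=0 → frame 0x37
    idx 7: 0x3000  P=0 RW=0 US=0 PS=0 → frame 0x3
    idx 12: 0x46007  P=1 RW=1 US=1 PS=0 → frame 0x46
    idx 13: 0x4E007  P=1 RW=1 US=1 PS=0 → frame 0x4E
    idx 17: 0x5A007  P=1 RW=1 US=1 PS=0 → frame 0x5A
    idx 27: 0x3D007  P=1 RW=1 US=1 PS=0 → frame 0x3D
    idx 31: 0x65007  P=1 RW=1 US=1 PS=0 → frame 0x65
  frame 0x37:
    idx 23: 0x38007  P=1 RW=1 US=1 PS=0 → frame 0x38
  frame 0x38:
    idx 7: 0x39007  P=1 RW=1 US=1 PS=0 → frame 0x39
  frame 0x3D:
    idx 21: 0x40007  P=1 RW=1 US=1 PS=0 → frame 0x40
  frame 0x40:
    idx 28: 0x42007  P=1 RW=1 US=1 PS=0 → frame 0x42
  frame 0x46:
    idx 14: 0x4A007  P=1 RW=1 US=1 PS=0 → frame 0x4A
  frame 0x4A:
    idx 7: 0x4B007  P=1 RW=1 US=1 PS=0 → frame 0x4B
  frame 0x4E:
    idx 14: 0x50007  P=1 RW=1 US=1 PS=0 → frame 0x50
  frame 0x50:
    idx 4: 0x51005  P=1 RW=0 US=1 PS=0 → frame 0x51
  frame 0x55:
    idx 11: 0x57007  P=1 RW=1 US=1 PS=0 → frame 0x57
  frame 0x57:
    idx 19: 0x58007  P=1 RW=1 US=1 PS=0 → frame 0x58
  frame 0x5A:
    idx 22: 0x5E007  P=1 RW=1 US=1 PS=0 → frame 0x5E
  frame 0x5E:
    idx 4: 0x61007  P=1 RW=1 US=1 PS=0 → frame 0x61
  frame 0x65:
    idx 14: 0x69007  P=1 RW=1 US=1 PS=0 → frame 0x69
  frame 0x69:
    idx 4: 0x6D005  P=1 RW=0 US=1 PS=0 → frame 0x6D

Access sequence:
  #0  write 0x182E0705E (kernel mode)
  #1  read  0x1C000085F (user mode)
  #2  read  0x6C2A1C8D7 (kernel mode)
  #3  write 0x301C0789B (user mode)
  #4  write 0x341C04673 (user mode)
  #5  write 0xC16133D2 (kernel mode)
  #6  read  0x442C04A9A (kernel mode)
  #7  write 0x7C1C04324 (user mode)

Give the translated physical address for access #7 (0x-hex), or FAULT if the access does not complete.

Walk each access:
#0 VA=0x182E0705E (w,kernel):
  [0] read 0x33 idx=6: raw=0x37007 flags P=1 W=1 U=1 S=0
  [1] read 0x37 idx=23: raw=0x38007 flags P=1 W=1 U=1 S=0
  [2] read 0x38 idx=7: raw=0x39007 flags P=1 W=1 U=1 S=0
  ✓ 0x3905E  — 3 lookups
#1 VA=0x1C000085F (r,user):
  [0] read 0x33 idx=7: raw=0x3000 flags P=0 W=0 U=0 S=0
  ✗ PAGE_NOT_PRESENT  [1 reads]
#2 VA=0x6C2A1C8D7 (r,kernel):
  [0] read 0x33 idx=27: raw=0x3D007 flags P=1 W=1 U=1 S=0
  [1] read 0x3D idx=21: raw=0x40007 flags P=1 W=1 U=1 S=0
  [2] read 0x40 idx=28: raw=0x42007 flags P=1 W=1 U=1 S=0
  ✓ 0x428D7  — 3 lookups
#3 VA=0x301C0789B (w,user):
  [0] read 0x33 idx=12: raw=0x46007 flags P=1 W=1 U=1 S=0
  [1] read 0x46 idx=14: raw=0x4A007 flags P=1 W=1 U=1 S=0
  [2] read 0x4A idx=7: raw=0x4B007 flags P=1 W=1 U=1 S=0
  ✓ 0x4B89B  — 3 lookups
#4 VA=0x341C04673 (w,user):
  [0] read 0x33 idx=13: raw=0x4E007 flags P=1 W=1 U=1 S=0
  [1] read 0x4E idx=14: raw=0x50007 flags P=1 W=1 U=1 S=0
  [2] read 0x50 idx=4: raw=0x51005 flags P=1 W=0 U=1 S=0
  ✗ PROTECTION_VIOLATION  [3 reads]
#5 VA=0xC16133D2 (w,kernel):
  [0] read 0x33 idx=3: raw=0x55007 flags P=1 W=1 U=1 S=0
  [1] read 0x55 idx=11: raw=0x57007 flags P=1 W=1 U=1 S=0
  [2] read 0x57 idx=19: raw=0x58007 flags P=1 W=1 U=1 S=0
  ✓ 0x583D2  — 3 lookups
#6 VA=0x442C04A9A (r,kernel):
  [0] read 0x33 idx=17: raw=0x5A007 flags P=1 W=1 U=1 S=0
  [1] read 0x5A idx=22: raw=0x5E007 flags P=1 W=1 U=1 S=0
  [2] read 0x5E idx=4: raw=0x61007 flags P=1 W=1 U=1 S=0
  ✓ 0x61A9A  — 3 lookups
#7 VA=0x7C1C04324 (w,user):
  [0] read 0x33 idx=31: raw=0x65007 flags P=1 W=1 U=1 S=0
  [1] read 0x65 idx=14: raw=0x69007 flags P=1 W=1 U=1 S=0
  [2] read 0x69 idx=4: raw=0x6D005 flags P=1 W=0 U=1 S=0
  ✗ PROTECTION_VIOLATION  [3 reads]

Access #7 PA: FAULT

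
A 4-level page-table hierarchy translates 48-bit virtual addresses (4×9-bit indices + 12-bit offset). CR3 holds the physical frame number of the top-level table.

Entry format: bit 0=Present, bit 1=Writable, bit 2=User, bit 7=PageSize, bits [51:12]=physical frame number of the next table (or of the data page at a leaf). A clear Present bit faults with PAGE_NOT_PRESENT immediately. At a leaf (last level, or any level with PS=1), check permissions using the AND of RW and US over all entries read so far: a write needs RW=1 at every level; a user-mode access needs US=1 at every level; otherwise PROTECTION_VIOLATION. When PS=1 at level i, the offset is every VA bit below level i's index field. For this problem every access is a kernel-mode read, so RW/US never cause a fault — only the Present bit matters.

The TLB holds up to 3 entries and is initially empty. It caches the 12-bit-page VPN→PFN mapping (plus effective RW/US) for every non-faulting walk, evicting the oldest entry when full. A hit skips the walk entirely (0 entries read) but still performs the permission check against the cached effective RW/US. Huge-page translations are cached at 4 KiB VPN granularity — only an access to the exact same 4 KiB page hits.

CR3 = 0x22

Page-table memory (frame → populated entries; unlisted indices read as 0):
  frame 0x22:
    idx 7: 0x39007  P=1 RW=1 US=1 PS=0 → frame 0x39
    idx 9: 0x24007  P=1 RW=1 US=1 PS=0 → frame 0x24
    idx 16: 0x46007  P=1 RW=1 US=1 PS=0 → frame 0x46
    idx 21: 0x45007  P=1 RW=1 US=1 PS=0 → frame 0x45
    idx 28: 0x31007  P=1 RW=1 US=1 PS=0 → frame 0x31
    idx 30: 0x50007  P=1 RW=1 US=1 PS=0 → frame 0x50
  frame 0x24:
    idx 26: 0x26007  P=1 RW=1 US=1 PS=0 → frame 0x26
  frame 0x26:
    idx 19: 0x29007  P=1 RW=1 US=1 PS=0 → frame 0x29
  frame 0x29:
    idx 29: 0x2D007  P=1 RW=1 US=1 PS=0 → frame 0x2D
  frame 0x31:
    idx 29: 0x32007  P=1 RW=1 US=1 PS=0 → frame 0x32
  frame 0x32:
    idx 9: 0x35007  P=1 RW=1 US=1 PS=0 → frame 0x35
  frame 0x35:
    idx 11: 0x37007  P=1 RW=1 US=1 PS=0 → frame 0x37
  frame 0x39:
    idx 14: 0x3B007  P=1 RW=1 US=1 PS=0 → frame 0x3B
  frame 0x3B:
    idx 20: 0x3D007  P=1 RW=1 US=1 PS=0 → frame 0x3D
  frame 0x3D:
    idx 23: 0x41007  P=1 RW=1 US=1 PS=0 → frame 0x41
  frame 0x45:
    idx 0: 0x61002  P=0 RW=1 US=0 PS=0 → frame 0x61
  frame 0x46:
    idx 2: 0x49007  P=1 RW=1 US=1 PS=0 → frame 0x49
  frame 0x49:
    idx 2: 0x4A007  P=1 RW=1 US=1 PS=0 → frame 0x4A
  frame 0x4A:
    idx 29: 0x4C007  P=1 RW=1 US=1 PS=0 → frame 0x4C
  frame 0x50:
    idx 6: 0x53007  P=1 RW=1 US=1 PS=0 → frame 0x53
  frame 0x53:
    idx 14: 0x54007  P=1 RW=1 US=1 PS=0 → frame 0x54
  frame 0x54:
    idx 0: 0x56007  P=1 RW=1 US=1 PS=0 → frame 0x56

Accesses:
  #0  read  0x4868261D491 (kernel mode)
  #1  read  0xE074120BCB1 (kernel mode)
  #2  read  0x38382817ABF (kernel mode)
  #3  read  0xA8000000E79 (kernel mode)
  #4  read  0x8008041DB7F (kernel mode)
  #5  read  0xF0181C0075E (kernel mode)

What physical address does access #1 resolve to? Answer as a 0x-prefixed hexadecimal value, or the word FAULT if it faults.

Walk each access:
#0 VA=0x4868261D491 (r,kernel):
  L0 @0x22[9] → 0x24007  P=1,RW=1,US=1,PS=0
  L1 @0x24[26] → 0x26007  P=1,RW=1,US=1,PS=0
  L2 @0x26[19] → 0x29007  P=1,RW=1,US=1,PS=0
  L3 @0x29[29] → 0x2D007  P=1,RW=1,US=1,PS=0
  ⇒ phys 0x2D491  [4 reads]
#1 VA=0xE074120BCB1 (r,kernel):
  L0 @0x22[28] → 0x31007  P=1,RW=1,US=1,PS=0
  L1 @0x31[29] → 0x32007  P=1,RW=1,US=1,PS=0
  L2 @0x32[9] → 0x35007  P=1,RW=1,US=1,PS=0
  L3 @0x35[11] → 0x37007  P=1,RW=1,US=1,PS=0
  ⇒ phys 0x37CB1  [4 reads]
#2 VA=0x38382817ABF (r,kernel):
  L0 @0x22[7] → 0x39007  P=1,RW=1,US=1,PS=0
  L1 @0x39[14] → 0x3B007  P=1,RW=1,US=1,PS=0
  L2 @0x3B[20] → 0x3D007  P=1,RW=1,US=1,PS=0
  L3 @0x3D[23] → 0x41007  P=1,RW=1,US=1,PS=0
  ⇒ phys 0x41ABF  [4 reads]
#3 VA=0xA8000000E79 (r,kernel):
  L0 @0x22[21] → 0x45007  P=1,RW=1,US=1,PS=0
  L1 @0x45[0] → 0x61002  P=0,RW=1,US=0,PS=0
  ⇒ fault: PAGE_NOT_PRESENT  — 2 lookups
#4 VA=0x8008041DB7F (r,kernel):
  L0 @0x22[16] → 0x46007  P=1,RW=1,US=1,PS=0
  L1 @0x46[2] → 0x49007  P=1,RW=1,US=1,PS=0
  L2 @0x49[2] → 0x4A007  P=1,RW=1,US=1,PS=0
  L3 @0x4A[29] → 0x4C007  P=1,RW=1,US=1,PS=0
  ⇒ phys 0x4CB7F  [4 reads]
#5 VA=0xF0181C0075E (r,kernel):
  L0 @0x22[30] → 0x50007  P=1,RW=1,US=1,PS=0
  L1 @0x50[6] → 0x53007  P=1,RW=1,US=1,PS=0
  L2 @0x53[14] → 0x54007  P=1,RW=1,US=1,PS=0
  L3 @0x54[0] → 0x56007  P=1,RW=1,US=1,PS=0
  ⇒ phys 0x5675E  [4 reads]

Access #1 PA: 0x37CB1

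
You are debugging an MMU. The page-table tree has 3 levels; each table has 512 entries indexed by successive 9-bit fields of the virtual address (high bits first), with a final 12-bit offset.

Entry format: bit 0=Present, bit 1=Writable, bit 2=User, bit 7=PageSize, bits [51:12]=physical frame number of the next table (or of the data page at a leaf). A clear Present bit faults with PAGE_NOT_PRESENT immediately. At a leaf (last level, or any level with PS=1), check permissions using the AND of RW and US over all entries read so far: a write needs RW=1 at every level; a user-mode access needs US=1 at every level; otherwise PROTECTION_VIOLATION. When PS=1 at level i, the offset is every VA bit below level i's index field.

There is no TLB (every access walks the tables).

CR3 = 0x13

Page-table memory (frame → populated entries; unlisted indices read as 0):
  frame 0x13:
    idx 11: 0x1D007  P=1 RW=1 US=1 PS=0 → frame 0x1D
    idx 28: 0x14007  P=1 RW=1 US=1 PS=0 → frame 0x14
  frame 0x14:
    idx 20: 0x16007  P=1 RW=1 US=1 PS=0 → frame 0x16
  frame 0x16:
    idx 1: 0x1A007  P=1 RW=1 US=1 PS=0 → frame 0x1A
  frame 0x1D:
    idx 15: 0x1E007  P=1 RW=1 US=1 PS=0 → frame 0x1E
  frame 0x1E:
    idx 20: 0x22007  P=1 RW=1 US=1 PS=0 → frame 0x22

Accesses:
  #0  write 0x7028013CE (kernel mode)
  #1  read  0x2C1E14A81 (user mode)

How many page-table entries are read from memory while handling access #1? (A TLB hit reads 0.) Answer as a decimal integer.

Trace:
#0 VA=0x7028013CE (w,kernel):
  L0: frame=0x13 idx=28 entry=0x14007 [P=1 RW=1 US=1 PS=0]
  L1: frame=0x14 idx=20 entry=0x16007 [P=1 RW=1 US=1 PS=0]
  L2: frame=0x16 idx=1 entry=0x1A007 [P=1 RW=1 US=1 PS=0]
  ✓ 0x1A3CE  — 3 lookups
#1 VA=0x2C1E14A81 (r,user):
  L0: frame=0x13 idx=11 entry=0x1D007 [P=1 RW=1 US=1 PS=0]
  L1: frame=0x1D idx=15 entry=0x1E007 [P=1 RW=1 US=1 PS=0]
  L2: frame=0x1E idx=20 entry=0x22007 [P=1 RW=1 US=1 PS=0]
  ✓ 0x22A81  — 3 lookups

Entries read for #1: 3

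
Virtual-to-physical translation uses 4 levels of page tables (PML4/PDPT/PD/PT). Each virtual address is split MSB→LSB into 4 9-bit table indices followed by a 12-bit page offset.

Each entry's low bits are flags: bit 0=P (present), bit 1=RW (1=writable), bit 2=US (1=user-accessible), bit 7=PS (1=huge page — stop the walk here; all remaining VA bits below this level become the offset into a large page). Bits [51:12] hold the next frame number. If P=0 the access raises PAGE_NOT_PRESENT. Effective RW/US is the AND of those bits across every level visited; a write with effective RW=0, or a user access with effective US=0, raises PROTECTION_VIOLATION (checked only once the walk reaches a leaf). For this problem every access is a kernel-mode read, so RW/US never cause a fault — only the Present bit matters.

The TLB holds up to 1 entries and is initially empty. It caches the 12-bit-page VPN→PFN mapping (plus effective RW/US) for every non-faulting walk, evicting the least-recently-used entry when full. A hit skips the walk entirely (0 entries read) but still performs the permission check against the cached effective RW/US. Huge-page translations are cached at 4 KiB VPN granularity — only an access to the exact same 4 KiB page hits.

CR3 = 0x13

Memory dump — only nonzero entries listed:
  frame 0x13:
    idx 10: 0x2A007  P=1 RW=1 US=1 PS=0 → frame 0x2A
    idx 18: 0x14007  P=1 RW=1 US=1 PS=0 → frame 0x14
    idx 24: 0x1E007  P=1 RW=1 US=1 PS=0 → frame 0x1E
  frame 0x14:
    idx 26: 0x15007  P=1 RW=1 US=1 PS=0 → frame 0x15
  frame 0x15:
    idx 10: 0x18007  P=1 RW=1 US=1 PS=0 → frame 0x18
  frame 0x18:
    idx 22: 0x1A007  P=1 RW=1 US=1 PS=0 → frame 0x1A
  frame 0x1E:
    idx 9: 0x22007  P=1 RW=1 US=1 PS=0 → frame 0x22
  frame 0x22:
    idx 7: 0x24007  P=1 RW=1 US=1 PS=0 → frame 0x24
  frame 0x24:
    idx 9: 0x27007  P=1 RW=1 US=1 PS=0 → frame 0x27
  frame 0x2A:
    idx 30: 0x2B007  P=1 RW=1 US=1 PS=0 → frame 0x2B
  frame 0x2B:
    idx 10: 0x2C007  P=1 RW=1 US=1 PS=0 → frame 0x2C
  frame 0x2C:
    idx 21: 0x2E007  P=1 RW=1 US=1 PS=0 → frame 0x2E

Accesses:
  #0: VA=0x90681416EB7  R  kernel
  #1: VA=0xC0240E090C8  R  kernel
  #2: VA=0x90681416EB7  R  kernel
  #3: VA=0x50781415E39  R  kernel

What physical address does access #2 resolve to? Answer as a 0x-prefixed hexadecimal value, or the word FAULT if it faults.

Walk each access:
#0 VA=0x90681416EB7 (r,kernel):
  [0] read 0x13 idx=18: raw=0x14007 flags P=1 W=1 U=1 S=0
  [1] read 0x14 idx=26: raw=0x15007 flags P=1 W=1 U=1 S=0
  [2] read 0x15 idx=10: raw=0x18007 flags P=1 W=1 U=1 S=0
  [3] read 0x18 idx=22: raw=0x1A007 flags P=1 W=1 U=1 S=0
  → PA=0x1AEB7  (4 entries read)
#1 VA=0xC0240E090C8 (r,kernel):
  [0] read 0x13 idx=24: raw=0x1E007 flags P=1 W=1 U=1 S=0
  [1] read 0x1E idx=9: raw=0x22007 flags P=1 W=1 U=1 S=0
  [2] read 0x22 idx=7: raw=0x24007 flags P=1 W=1 U=1 S=0
  [3] read 0x24 idx=9: raw=0x27007 flags P=1 W=1 U=1 S=0
  → PA=0x270C8  (4 entries read)
#2 VA=0x90681416EB7 (r,kernel):
  [0] read 0x13 idx=18: raw=0x14007 flags P=1 W=1 U=1 S=0
  [1] read 0x14 idx=26: raw=0x15007 flags P=1 W=1 U=1 S=0
  [2] read 0x15 idx=10: raw=0x18007 flags P=1 W=1 U=1 S=0
  [3] read 0x18 idx=22: raw=0x1A007 flags P=1 W=1 U=1 S=0
  → PA=0x1AEB7  (4 entries read)
#3 VA=0x50781415E39 (r,kernel):
  [0] read 0x13 idx=10: raw=0x2A007 flags P=1 W=1 U=1 S=0
  [1] read 0x2A idx=30: raw=0x2B007 flags P=1 W=1 U=1 S=0
  [2] read 0x2B idx=10: raw=0x2C007 flags P=1 W=1 U=1 S=0
  [3] read 0x2C idx=21: raw=0x2E007 flags P=1 W=1 U=1 S=0
  → PA=0x2EE39  (4 entries read)

Access #2 PA: 0x1AEB7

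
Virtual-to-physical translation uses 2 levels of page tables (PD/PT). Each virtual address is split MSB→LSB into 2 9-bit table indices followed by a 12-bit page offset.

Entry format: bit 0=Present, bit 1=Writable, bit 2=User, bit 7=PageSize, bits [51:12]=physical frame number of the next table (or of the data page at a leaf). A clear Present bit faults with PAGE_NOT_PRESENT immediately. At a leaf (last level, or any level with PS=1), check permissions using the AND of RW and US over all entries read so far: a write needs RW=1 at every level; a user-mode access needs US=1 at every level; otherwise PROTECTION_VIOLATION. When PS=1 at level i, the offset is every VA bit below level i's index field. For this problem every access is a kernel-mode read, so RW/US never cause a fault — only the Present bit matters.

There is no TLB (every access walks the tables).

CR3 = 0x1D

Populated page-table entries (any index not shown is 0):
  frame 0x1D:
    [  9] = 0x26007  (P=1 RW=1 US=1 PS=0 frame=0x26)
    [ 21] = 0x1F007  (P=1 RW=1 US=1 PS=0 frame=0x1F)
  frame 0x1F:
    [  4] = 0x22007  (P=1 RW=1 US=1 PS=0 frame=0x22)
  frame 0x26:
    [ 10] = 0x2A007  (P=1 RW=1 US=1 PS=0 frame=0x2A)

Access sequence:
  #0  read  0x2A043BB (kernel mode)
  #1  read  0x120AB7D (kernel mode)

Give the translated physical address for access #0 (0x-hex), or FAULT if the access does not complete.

Trace:
#0 VA=0x2A043BB (r,kernel):
  lvl0: tbl 0x1D, slot 21 ⇒ 0x1F007 (P1/RW1/US1/PS0)
  lvl1: tbl 0x1F, slot 4 ⇒ 0x22007 (P1/RW1/US1/PS0)
  ✓ 0x223BB  — 2 lookups
#1 VA=0x120AB7D (r,kernel):
  lvl0: tbl 0x1D, slot 9 ⇒ 0x26007 (P1/RW1/US1/PS0)
  lvl1: tbl 0x26, slot 10 ⇒ 0x2A007 (P1/RW1/US1/PS0)
  ✓ 0x2AB7D  — 2 lookups

Access #0 PA: 0x223BB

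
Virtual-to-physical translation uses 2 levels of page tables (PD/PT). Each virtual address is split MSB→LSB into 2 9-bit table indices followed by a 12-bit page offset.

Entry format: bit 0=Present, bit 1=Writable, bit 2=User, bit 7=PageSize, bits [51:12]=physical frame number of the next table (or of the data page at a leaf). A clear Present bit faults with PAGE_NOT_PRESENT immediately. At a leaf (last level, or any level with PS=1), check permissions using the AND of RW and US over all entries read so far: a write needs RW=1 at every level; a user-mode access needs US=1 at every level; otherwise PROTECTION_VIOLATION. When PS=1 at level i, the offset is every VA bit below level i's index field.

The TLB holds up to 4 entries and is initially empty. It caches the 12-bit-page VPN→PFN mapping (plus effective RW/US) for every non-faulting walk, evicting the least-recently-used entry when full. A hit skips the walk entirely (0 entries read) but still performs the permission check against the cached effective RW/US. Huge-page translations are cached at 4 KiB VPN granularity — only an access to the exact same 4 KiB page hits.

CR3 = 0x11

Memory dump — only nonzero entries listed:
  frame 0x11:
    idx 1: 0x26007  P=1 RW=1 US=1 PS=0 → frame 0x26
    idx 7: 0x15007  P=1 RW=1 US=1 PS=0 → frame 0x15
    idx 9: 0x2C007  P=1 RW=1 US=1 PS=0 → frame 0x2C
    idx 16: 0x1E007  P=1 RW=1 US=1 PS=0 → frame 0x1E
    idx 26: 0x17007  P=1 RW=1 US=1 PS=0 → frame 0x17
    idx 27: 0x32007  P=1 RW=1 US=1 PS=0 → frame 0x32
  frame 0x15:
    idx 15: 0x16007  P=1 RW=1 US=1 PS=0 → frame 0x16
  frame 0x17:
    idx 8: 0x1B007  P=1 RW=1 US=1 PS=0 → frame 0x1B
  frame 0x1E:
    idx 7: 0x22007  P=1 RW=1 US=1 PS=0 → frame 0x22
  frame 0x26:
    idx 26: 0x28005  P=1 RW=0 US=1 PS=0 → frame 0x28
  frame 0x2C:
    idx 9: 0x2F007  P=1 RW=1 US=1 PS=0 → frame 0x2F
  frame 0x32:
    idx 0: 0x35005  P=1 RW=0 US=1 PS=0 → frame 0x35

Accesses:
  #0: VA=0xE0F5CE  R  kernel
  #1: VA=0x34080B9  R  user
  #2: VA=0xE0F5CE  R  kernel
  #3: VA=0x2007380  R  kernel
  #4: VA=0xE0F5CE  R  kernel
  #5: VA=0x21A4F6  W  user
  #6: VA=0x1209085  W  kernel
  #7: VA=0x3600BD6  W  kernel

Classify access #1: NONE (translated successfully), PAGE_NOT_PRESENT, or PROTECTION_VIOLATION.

Per-access translation:
#0 VA=0xE0F5CE (r,kernel):
  lvl0: tbl 0x11, slot 7 ⇒ 0x15007 (P1/RW1/US1/PS0)
  lvl1: tbl 0x15, slot 15 ⇒ 0x16007 (P1/RW1/US1/PS0)
  → PA=0x165CE  (2 entries read)
#1 VA=0x34080B9 (r,user):
  lvl0: tbl 0x11, slot 26 ⇒ 0x17007 (P1/RW1/US1/PS0)
  lvl1: tbl 0x17, slot 8 ⇒ 0x1B007 (P1/RW1/US1/PS0)
  → PA=0x1B0B9  (2 entries read)
#2 VA=0xE0F5CE (r,kernel):
  TLB hit vpn=0xE0F → PA=0x165CE
#3 VA=0x2007380 (r,kernel):
  lvl0: tbl 0x11, slot 16 ⇒ 0x1E007 (P1/RW1/US1/PS0)
  lvl1: tbl 0x1E, slot 7 ⇒ 0x22007 (P1/RW1/US1/PS0)
  → PA=0x22380  (2 entries read)
#4 VA=0xE0F5CE (r,kernel):
  TLB hit vpn=0xE0F → PA=0x165CE
#5 VA=0x21A4F6 (w,user):
  lvl0: tbl 0x11, slot 1 ⇒ 0x26007 (P1/RW1/US1/PS0)
  lvl1: tbl 0x26, slot 26 ⇒ 0x28005 (P1/RW0/US1/PS0)
  ⇒ fault: PROTECTION_VIOLATION  — 2 lookups
#6 VA=0x1209085 (w,kernel):
  lvl0: tbl 0x11, slot 9 ⇒ 0x2C007 (P1/RW1/US1/PS0)
  lvl1: tbl 0x2C, slot 9 ⇒ 0x2F007 (P1/RW1/US1/PS0)
  → PA=0x2F085  (2 entries read)
#7 VA=0x3600BD6 (w,kernel):
  lvl0: tbl 0x11, slot 27 ⇒ 0x32007 (P1/RW1/US1/PS0)
  lvl1: tbl 0x32, slot 0 ⇒ 0x35005 (P1/RW0/US1/PS0)
  ⇒ fault: PROTECTION_VIOLATION  — 2 lookups

Access #1 fault: NONE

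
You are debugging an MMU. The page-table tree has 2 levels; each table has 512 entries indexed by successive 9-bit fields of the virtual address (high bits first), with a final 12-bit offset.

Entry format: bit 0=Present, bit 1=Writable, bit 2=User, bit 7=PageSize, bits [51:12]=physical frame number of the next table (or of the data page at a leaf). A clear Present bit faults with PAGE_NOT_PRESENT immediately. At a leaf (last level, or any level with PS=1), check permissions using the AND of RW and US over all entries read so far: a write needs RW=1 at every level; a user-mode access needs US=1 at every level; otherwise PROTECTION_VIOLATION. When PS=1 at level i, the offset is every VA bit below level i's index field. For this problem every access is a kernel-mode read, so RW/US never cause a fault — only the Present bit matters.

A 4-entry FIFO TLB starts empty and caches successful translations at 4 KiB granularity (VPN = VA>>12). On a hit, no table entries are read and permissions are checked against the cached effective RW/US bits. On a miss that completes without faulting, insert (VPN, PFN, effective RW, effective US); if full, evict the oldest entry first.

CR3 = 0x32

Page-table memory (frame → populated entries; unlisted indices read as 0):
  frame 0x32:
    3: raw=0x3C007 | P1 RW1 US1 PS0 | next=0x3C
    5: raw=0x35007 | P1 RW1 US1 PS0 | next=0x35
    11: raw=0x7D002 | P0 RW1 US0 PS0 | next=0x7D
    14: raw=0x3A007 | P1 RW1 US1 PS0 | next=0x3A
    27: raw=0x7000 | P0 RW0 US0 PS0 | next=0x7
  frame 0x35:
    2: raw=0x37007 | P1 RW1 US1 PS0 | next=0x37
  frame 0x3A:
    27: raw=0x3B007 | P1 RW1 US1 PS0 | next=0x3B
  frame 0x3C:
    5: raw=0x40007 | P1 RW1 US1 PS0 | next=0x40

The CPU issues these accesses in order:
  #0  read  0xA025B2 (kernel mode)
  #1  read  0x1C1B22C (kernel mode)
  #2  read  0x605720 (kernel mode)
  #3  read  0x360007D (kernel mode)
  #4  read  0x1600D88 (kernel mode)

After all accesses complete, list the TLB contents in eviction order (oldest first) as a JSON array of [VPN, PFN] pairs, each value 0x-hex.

Trace:
#0 VA=0xA025B2 (r,kernel):
  lvl0: tbl 0x32, slot 5 ⇒ 0x35007 (P1/RW1/US1/PS0)
  lvl1: tbl 0x35, slot 2 ⇒ 0x37007 (P1/RW1/US1/PS0)
  → PA=0x375B2  (2 entries read)
#1 VA=0x1C1B22C (r,kernel):
  lvl0: tbl 0x32, slot 14 ⇒ 0x3A007 (P1/RW1/US1/PS0)
  lvl1: tbl 0x3A, slot 27 ⇒ 0x3B007 (P1/RW1/US1/PS0)
  → PA=0x3B22C  (2 entries read)
#2 VA=0x605720 (r,kernel):
  lvl0: tbl 0x32, slot 3 ⇒ 0x3C007 (P1/RW1/US1/PS0)
  lvl1: tbl 0x3C, slot 5 ⇒ 0x40007 (P1/RW1/US1/PS0)
  → PA=0x40720  (2 entries read)
#3 VA=0x360007D (r,kernel):
  lvl0: tbl 0x32, slot 27 ⇒ 0x7000 (P0/RW0/US0/PS0)
  ⇒ fault: PAGE_NOT_PRESENT  — 1 lookups
#4 VA=0x1600D88 (r,kernel):
  lvl0: tbl 0x32, slot 11 ⇒ 0x7D002 (P0/RW1/US0/PS0)
  ⇒ fault: PAGE_NOT_PRESENT  — 1 lookups

TLB: [["0xA02", "0x37"], ["0x1C1B", "0x3B"], ["0x605", "0x40"]]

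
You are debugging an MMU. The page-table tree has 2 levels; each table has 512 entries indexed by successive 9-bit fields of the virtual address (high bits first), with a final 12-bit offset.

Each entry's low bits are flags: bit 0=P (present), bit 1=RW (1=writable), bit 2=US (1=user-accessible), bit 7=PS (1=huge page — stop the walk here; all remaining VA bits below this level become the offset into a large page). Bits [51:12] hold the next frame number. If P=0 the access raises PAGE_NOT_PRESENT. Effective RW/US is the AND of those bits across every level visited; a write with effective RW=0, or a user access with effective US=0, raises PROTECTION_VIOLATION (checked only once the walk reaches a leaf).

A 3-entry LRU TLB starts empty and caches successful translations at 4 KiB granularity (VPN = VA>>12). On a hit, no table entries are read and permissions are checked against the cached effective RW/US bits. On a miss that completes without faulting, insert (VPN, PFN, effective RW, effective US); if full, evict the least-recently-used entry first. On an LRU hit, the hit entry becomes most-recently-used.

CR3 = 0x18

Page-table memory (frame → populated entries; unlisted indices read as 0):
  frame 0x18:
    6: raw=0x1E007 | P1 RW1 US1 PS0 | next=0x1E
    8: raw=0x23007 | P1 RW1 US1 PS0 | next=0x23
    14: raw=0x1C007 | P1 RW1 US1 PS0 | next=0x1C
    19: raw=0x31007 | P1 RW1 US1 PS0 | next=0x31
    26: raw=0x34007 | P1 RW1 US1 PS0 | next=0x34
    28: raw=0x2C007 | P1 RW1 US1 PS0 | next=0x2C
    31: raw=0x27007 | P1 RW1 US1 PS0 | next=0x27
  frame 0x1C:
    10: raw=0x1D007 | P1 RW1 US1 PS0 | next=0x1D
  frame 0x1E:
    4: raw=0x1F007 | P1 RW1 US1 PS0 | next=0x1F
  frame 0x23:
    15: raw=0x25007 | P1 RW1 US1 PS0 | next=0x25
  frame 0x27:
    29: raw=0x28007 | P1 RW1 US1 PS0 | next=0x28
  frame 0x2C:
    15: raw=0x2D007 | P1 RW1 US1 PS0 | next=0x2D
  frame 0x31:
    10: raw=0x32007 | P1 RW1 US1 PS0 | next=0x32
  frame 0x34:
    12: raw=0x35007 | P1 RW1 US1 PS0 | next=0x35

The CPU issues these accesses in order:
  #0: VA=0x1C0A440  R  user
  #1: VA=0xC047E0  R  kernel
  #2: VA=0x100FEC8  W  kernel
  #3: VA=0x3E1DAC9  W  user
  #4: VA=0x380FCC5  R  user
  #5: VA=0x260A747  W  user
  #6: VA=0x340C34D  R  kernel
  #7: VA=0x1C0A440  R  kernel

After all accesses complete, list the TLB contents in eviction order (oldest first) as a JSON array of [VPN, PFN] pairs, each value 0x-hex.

Per-access translation:
#0 VA=0x1C0A440 (r,user):
  lvl0: tbl 0x18, slot 14 ⇒ 0x1C007 (P1/RW1/US1/PS0)
  lvl1: tbl 0x1C, slot 10 ⇒ 0x1D007 (P1/RW1/US1/PS0)
  → PA=0x1D440  (2 entries read)
#1 VA=0xC047E0 (r,kernel):
  lvl0: tbl 0x18, slot 6 ⇒ 0x1E007 (P1/RW1/US1/PS0)
  lvl1: tbl 0x1E, slot 4 ⇒ 0x1F007 (P1/RW1/US1/PS0)
  → PA=0x1F7E0  (2 entries read)
#2 VA=0x100FEC8 (w,kernel):
  lvl0: tbl 0x18, slot 8 ⇒ 0x23007 (P1/RW1/US1/PS0)
  lvl1: tbl 0x23, slot 15 ⇒ 0x25007 (P1/RW1/US1/PS0)
  → PA=0x25EC8  (2 entries read)
#3 VA=0x3E1DAC9 (w,user):
  lvl0: tbl 0x18, slot 31 ⇒ 0x27007 (P1/RW1/US1/PS0)
  lvl1: tbl 0x27, slot 29 ⇒ 0x28007 (P1/RW1/US1/PS0)
  → PA=0x28AC9  (2 entries read)
#4 VA=0x380FCC5 (r,user):
  lvl0: tbl 0x18, slot 28 ⇒ 0x2C007 (P1/RW1/US1/PS0)
  lvl1: tbl 0x2C, slot 15 ⇒ 0x2D007 (P1/RW1/US1/PS0)
  → PA=0x2DCC5  (2 entries read)
#5 VA=0x260A747 (w,user):
  lvl0: tbl 0x18, slot 19 ⇒ 0x31007 (P1/RW1/US1/PS0)
  lvl1: tbl 0x31, slot 10 ⇒ 0x32007 (P1/RW1/US1/PS0)
  → PA=0x32747  (2 entries read)
#6 VA=0x340C34D (r,kernel):
  lvl0: tbl 0x18, slot 26 ⇒ 0x34007 (P1/RW1/US1/PS0)
  lvl1: tbl 0x34, slot 12 ⇒ 0x35007 (P1/RW1/US1/PS0)
  → PA=0x3534D  (2 entries read)
#7 VA=0x1C0A440 (r,kernel):
  lvl0: tbl 0x18, slot 14 ⇒ 0x1C007 (P1/RW1/US1/PS0)
  lvl1: tbl 0x1C, slot 10 ⇒ 0x1D007 (P1/RW1/US1/PS0)
  → PA=0x1D440  (2 entries read)

TLB: [["0x260A", "0x32"], ["0x340C", "0x35"], ["0x1C0A", "0x1D"]]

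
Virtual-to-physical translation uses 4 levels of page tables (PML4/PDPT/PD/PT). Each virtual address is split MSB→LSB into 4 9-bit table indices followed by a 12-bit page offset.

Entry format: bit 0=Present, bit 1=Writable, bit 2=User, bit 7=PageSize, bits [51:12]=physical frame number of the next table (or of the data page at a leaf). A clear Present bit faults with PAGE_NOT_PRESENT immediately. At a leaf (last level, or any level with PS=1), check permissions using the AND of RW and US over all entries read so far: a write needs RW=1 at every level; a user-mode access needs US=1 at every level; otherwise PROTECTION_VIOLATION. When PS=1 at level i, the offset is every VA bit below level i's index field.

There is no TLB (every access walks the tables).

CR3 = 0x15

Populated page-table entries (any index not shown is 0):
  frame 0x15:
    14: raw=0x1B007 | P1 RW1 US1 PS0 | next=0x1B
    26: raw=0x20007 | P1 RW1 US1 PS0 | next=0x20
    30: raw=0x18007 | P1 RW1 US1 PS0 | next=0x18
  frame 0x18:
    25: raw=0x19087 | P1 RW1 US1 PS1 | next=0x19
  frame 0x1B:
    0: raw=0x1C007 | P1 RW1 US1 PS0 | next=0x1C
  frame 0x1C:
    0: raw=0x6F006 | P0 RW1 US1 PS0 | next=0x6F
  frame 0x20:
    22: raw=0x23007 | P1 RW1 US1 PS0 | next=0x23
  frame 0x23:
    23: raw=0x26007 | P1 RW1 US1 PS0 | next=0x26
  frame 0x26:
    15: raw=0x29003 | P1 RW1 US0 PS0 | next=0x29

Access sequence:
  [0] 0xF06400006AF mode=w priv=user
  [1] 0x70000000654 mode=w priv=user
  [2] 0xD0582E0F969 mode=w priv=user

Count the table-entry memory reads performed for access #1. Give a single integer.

Per-access translation:
#0 VA=0xF06400006AF (w,user):
  L0: frame=0x15 idx=30 entry=0x18007 [P=1 RW=1 US=1 PS=0]
  L1: frame=0x18 idx=25 entry=0x19087 [P=1 RW=1 US=1 PS=1]
  ✓ 0x196AF (huge @L1)  — 2 lookups
#1 VA=0x70000000654 (w,user):
  L0: frame=0x15 idx=14 entry=0x1B007 [P=1 RW=1 US=1 PS=0]
  L1: frame=0x1B idx=0 entry=0x1C007 [P=1 RW=1 US=1 PS=0]
  L2: frame=0x1C idx=0 entry=0x6F006 [P=0 RW=1 US=1 PS=0]
  ⇒ fault: PAGE_NOT_PRESENT  — 3 lookups
#2 VA=0xD0582E0F969 (w,user):
  L0: frame=0x15 idx=26 entry=0x20007 [P=1 RW=1 US=1 PS=0]
  L1: frame=0x20 idx=22 entry=0x23007 [P=1 RW=1 US=1 PS=0]
  L2: frame=0x23 idx=23 entry=0x26007 [P=1 RW=1 US=1 PS=0]
  L3: frame=0x26 idx=15 entry=0x29003 [P=1 RW=1 US=0 PS=0]
  ⇒ fault: PROTECTION_VIOLATION  — 4 lookups

Entries read for #1: 3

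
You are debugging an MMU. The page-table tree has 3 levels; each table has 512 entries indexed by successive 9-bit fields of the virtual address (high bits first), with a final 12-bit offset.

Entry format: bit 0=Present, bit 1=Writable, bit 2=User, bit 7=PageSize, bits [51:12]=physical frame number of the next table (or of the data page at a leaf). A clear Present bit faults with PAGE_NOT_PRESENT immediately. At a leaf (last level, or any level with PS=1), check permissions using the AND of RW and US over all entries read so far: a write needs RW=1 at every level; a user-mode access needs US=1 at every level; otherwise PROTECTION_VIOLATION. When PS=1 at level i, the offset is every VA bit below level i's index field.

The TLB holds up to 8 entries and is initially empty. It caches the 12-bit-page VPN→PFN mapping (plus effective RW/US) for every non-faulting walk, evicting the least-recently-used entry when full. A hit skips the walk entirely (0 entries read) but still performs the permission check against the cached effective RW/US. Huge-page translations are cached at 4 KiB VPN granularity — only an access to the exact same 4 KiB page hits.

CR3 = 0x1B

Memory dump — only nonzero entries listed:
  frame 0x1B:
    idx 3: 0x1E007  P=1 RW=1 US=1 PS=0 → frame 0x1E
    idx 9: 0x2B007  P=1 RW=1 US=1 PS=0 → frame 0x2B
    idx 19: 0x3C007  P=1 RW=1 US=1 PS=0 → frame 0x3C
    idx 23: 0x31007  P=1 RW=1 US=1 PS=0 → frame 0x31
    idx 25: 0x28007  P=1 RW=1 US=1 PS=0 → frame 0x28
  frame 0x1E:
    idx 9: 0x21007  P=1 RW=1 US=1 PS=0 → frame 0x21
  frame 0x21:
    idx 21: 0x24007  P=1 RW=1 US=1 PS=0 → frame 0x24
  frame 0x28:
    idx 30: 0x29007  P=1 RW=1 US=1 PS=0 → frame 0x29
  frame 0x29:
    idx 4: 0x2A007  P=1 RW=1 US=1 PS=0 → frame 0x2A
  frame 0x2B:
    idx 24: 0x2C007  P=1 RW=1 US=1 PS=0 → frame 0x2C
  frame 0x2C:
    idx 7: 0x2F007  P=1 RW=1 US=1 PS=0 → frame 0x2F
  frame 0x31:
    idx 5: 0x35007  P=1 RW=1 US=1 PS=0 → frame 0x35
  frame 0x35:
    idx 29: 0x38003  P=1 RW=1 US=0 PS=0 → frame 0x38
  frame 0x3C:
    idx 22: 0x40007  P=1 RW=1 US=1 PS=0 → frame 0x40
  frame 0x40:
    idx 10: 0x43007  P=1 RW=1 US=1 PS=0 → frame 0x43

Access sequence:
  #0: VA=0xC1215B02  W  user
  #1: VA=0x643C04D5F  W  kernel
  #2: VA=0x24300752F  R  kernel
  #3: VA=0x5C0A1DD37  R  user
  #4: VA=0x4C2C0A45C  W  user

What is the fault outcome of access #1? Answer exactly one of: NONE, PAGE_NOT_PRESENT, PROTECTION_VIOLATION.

Per-access translation:
#0 VA=0xC1215B02 (w,user):
  lvl0: tbl 0x1B, slot 3 ⇒ 0x1E007 (P1/RW1/US1/PS0)
  lvl1: tbl 0x1E, slot 9 ⇒ 0x21007 (P1/RW1/US1/PS0)
  lvl2: tbl 0x21, slot 21 ⇒ 0x24007 (P1/RW1/US1/PS0)
  ⇒ phys 0x24B02  [3 reads]
#1 VA=0x643C04D5F (w,kernel):
  lvl0: tbl 0x1B, slot 25 ⇒ 0x28007 (P1/RW1/US1/PS0)
  lvl1: tbl 0x28, slot 30 ⇒ 0x29007 (P1/RW1/US1/PS0)
  lvl2: tbl 0x29, slot 4 ⇒ 0x2A007 (P1/RW1/US1/PS0)
  ⇒ phys 0x2AD5F  [3 reads]
#2 VA=0x24300752F (r,kernel):
  lvl0: tbl 0x1B, slot 9 ⇒ 0x2B007 (P1/RW1/US1/PS0)
  lvl1: tbl 0x2B, slot 24 ⇒ 0x2C007 (P1/RW1/US1/PS0)
  lvl2: tbl 0x2C, slot 7 ⇒ 0x2F007 (P1/RW1/US1/PS0)
  ⇒ phys 0x2F52F  [3 reads]
#3 VA=0x5C0A1DD37 (r,user):
  lvl0: tbl 0x1B, slot 23 ⇒ 0x31007 (P1/RW1/US1/PS0)
  lvl1: tbl 0x31, slot 5 ⇒ 0x35007 (P1/RW1/US1/PS0)
  lvl2: tbl 0x35, slot 29 ⇒ 0x38003 (P1/RW1/US0/PS0)
  → PROTECTION_VIOLATION  (3 entries read)
#4 VA=0x4C2C0A45C (w,user):
  lvl0: tbl 0x1B, slot 19 ⇒ 0x3C007 (P1/RW1/US1/PS0)
  lvl1: tbl 0x3C, slot 22 ⇒ 0x40007 (P1/RW1/US1/PS0)
  lvl2: tbl 0x40, slot 10 ⇒ 0x43007 (P1/RW1/US1/PS0)
  ⇒ phys 0x4345C  [3 reads]

Access #1 fault: NONE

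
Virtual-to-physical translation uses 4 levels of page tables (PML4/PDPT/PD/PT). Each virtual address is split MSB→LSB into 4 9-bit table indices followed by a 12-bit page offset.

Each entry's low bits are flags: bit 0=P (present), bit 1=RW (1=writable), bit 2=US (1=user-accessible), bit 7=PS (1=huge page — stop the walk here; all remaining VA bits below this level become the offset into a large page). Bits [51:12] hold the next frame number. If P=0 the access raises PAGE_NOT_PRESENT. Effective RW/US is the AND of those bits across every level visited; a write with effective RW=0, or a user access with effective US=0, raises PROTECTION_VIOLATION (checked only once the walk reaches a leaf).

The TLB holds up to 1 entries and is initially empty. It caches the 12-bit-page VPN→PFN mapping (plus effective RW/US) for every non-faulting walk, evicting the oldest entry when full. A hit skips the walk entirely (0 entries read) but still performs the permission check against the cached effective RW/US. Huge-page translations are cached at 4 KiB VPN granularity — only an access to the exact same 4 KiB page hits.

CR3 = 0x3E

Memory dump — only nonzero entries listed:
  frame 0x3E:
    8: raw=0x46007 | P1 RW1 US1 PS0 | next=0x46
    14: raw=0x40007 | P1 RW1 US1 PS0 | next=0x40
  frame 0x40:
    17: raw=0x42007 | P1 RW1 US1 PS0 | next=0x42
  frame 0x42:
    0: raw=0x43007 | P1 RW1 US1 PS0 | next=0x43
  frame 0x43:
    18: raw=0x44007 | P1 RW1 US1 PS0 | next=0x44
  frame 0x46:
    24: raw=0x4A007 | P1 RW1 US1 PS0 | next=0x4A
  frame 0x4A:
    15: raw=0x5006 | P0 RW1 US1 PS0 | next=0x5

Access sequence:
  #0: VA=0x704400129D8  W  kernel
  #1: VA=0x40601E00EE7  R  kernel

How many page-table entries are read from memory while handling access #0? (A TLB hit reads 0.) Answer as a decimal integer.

Per-access translation:
#0 VA=0x704400129D8 (w,kernel):
  [0] read 0x3E idx=14: raw=0x40007 flags P=1 W=1 U=1 S=0
  [1] read 0x40 idx=17: raw=0x42007 flags P=1 W=1 U=1 S=0
  [2] read 0x42 idx=0: raw=0x43007 flags P=1 W=1 U=1 S=0
  [3] read 0x43 idx=18: raw=0x44007 flags P=1 W=1 U=1 S=0
  → PA=0x449D8  (4 entries read)
#1 VA=0x40601E00EE7 (r,kernel):
  [0] read 0x3E idx=8: raw=0x46007 flags P=1 W=1 U=1 S=0
  [1] read 0x46 idx=24: raw=0x4A007 flags P=1 W=1 U=1 S=0
  [2] read 0x4A idx=15: raw=0x5006 flags P=0 W=1 U=1 S=0
  ⇒ fault: PAGE_NOT_PRESENT  — 3 lookups

Entries read for #0: 4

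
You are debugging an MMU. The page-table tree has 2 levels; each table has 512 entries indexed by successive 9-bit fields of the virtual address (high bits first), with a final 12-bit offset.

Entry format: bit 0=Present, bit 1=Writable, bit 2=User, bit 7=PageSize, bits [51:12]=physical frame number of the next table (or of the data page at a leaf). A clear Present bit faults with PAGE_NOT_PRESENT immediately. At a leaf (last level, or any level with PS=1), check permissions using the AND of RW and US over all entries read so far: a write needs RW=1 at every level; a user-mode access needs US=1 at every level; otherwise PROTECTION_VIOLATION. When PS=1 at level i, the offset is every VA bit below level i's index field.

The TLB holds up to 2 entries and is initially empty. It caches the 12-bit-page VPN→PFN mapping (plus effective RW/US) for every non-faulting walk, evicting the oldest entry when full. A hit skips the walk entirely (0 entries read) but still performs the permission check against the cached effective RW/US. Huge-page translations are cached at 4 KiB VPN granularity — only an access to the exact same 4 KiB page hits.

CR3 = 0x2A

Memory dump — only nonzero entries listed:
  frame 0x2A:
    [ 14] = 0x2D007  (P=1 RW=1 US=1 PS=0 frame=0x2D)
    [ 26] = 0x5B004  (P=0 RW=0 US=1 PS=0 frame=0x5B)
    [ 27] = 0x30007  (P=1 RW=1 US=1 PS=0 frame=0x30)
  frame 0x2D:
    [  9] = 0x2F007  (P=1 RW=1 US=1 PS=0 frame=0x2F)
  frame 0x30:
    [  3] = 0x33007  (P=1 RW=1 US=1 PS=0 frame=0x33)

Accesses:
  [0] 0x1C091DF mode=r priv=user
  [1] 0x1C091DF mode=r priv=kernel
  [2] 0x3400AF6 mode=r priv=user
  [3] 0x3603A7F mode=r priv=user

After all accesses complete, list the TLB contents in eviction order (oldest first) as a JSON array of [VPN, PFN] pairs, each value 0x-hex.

Trace:
#0 VA=0x1C091DF (r,user):
  L0: frame=0x2A idx=14 entry=0x2D007 [P=1 RW=1 US=1 PS=0]
  L1: frame=0x2D idx=9 entry=0x2F007 [P=1 RW=1 US=1 PS=0]
  ⇒ phys 0x2F1DF  [2 reads]
#1 VA=0x1C091DF (r,kernel):
  TLB hit vpn=0x1C09 → PA=0x2F1DF
#2 VA=0x3400AF6 (r,user):
  L0: frame=0x2A idx=26 entry=0x5B004 [P=0 RW=0 US=1 PS=0]
  ✗ PAGE_NOT_PRESENT  [1 reads]
#3 VA=0x3603A7F (r,user):
  L0: frame=0x2A idx=27 entry=0x30007 [P=1 RW=1 US=1 PS=0]
  L1: frame=0x30 idx=3 entry=0x33007 [P=1 RW=1 US=1 PS=0]
  ⇒ phys 0x33A7F  [2 reads]

TLB: [["0x1C09", "0x2F"], ["0x3603", "0x33"]]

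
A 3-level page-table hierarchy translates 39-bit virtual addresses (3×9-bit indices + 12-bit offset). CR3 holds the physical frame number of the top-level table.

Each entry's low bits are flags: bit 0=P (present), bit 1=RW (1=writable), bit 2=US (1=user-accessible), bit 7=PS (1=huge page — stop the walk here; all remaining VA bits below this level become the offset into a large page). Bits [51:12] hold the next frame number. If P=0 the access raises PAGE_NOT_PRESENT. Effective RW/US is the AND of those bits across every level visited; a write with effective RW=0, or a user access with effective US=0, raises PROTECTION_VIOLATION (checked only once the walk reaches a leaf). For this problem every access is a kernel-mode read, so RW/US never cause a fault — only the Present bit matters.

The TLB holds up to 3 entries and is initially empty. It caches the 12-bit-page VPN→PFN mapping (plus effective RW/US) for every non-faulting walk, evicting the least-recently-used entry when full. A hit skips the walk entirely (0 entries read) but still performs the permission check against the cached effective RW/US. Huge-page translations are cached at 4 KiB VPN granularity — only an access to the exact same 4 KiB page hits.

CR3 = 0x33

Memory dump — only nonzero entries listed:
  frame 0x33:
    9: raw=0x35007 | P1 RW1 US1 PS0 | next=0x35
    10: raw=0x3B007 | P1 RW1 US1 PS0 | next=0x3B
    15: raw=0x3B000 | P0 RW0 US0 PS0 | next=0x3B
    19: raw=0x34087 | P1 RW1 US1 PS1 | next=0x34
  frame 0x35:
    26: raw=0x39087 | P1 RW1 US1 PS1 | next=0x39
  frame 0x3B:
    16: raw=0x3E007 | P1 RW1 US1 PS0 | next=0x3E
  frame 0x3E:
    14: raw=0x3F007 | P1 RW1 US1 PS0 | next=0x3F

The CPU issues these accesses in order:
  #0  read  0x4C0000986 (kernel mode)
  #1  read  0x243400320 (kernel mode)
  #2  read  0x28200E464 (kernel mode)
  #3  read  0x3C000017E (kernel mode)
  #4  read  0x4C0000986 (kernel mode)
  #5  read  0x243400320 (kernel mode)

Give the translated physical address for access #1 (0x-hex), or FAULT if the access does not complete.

Per-access translation:
#0 VA=0x4C0000986 (r,kernel):
  lvl0: tbl 0x33, slot 19 ⇒ 0x34087 (P1/RW1/US1/PS1)
  → PA=0x34986 (huge @L0)  (1 entries read)
#1 VA=0x243400320 (r,kernel):
  lvl0: tbl 0x33, slot 9 ⇒ 0x35007 (P1/RW1/US1/PS0)
  lvl1: tbl 0x35, slot 26 ⇒ 0x39087 (P1/RW1/US1/PS1)
  → PA=0x39320 (huge @L1)  (2 entries read)
#2 VA=0x28200E464 (r,kernel):
  lvl0: tbl 0x33, slot 10 ⇒ 0x3B007 (P1/RW1/US1/PS0)
  lvl1: tbl 0x3B, slot 16 ⇒ 0x3E007 (P1/RW1/US1/PS0)
  lvl2: tbl 0x3E, slot 14 ⇒ 0x3F007 (P1/RW1/US1/PS0)
  → PA=0x3F464  (3 entries read)
#3 VA=0x3C000017E (r,kernel):
  lvl0: tbl 0x33, slot 15 ⇒ 0x3B000 (P0/RW0/US0/PS0)
  → PAGE_NOT_PRESENT  (1 entries read)
#4 VA=0x4C0000986 (r,kernel):
  TLB hit vpn=0x4C0000 → PA=0x34986
#5 VA=0x243400320 (r,kernel):
  TLB hit vpn=0x243400 → PA=0x39320

Access #1 PA: 0x39320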